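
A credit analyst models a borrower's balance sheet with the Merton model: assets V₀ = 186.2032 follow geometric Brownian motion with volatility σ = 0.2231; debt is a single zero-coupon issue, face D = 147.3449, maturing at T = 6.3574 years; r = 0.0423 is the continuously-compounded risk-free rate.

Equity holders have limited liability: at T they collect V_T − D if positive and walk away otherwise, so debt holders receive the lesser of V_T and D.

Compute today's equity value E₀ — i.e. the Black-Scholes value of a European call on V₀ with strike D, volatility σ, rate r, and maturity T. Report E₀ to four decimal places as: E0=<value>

d₁ = [ln(V₀/D) + (r + σ²/2)T] / (σ√T)
   = [ln(186.2032/147.3449) + (0.0423 + 0.5·0.2231²)·6.3574] / (0.2231·√6.3574)
   = [0.234062 + 0.427133] / 0.562522 = 1.175414
d₂ = d₁ − σ√T = 1.175414 − 0.562522 = 0.612892
N(d₁) = 0.880085,  N(d₂) = 0.730026,  e^(−rT) = 0.764206
E₀ = V₀·N(d₁) − D·e^(−rT)·N(d₂)
   = 186.2032·0.880085 − 147.3449·0.764206·0.730026 = 81.672430

E0=81.6724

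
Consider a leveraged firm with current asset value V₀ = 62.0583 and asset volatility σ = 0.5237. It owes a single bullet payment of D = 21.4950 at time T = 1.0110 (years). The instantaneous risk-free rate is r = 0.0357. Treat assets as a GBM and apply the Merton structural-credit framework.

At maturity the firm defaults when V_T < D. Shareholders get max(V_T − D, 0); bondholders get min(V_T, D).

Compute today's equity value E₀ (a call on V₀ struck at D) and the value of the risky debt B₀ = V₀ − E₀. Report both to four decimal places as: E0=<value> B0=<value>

d₁ = [ln(V₀/D) + (r + σ²/2)T] / (σ√T)
   = [ln(62.0583/21.4950) + (0.0357 + 0.5·0.5237²)·1.0110] / (0.5237·√1.0110)
   = [1.060254 + 0.174732] / 0.526572 = 2.345329
d₂ = d₁ − σ√T = 2.345329 − 0.526572 = 1.818757
N(d₁) = 0.990495,  N(d₂) = 0.965526,  e^(−rT) = 0.964551
E₀ = V₀·N(d₁) − D·e^(−rT)·N(d₂)
   = 62.0583·0.990495 − 21.4950·0.964551·0.965526 = 41.450162
B₀ = V₀ − E₀ = 62.0583 − 41.450162 = 20.608138

E0=41.4502 B0=20.6081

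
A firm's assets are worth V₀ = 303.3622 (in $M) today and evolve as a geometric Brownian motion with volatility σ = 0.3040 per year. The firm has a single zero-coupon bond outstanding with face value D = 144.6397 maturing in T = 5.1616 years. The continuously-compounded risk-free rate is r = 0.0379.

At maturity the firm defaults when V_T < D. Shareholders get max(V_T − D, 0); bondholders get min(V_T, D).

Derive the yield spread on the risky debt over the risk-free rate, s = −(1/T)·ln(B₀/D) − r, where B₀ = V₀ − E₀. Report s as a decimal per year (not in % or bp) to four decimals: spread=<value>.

spread=0.0085

d₁ = [ln(V₀/D) + (r + σ²/2)T] / (σ√T)
   = [ln(303.3622/144.6397) + (0.0379 + 0.5·0.3040²)·5.1616] / (0.3040·√5.1616)
   = [0.740682 + 0.434132] / 0.690662 = 1.700996
d₂ = d₁ − σ√T = 1.700996 − 0.690662 = 1.010333
N(d₁) = 0.955528,  N(d₂) = 0.843832,  e^(−rT) = 0.822321
E₀ = V₀·N(d₁) − D·e^(−rT)·N(d₂)
   = 303.3622·0.955528 − 144.6397·0.822321·0.843832 = 189.505502
B₀ = V₀ − E₀ = 303.3622 − 189.505502 = 113.856698
spread = −(1/T)·ln(B₀/D) − r = −(1/5.1616)·ln(113.856698/144.6397) − 0.0379 = 0.00846260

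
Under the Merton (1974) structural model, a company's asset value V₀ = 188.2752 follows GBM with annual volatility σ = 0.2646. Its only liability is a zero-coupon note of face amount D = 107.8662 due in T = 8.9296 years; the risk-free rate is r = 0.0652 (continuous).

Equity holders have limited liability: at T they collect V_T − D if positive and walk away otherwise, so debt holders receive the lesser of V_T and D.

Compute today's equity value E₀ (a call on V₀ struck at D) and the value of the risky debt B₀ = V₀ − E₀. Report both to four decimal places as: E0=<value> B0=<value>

d₁ = [ln(V₀/D) + (r + σ²/2)T] / (σ√T)
   = [ln(188.2752/107.8662) + (0.0652 + 0.5·0.2646²)·8.9296] / (0.2646·√8.9296)
   = [0.557013 + 0.894805] / 0.790689 = 1.836142
d₂ = d₁ − σ√T = 1.836142 − 0.790689 = 1.045453
N(d₁) = 0.966832,  N(d₂) = 0.852093,  e^(−rT) = 0.558662
E₀ = V₀·N(d₁) − D·e^(−rT)·N(d₂)
   = 188.2752·0.966832 − 107.8662·0.558662·0.852093 = 130.682622
B₀ = V₀ − E₀ = 188.2752 − 130.682622 = 57.592578

E0=130.6826 B0=57.5926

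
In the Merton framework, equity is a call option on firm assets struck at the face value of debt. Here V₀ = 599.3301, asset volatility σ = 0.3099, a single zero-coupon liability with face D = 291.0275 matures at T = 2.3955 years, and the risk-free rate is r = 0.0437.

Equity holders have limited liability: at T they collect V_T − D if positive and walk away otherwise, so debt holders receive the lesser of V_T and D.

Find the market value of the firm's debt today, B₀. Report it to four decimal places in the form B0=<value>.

d₁ = [ln(V₀/D) + (r + σ²/2)T] / (σ√T)
   = [ln(599.3301/291.0275) + (0.0437 + 0.5·0.3099²)·2.3955] / (0.3099·√2.3955)
   = [0.722395 + 0.219713] / 0.479645 = 1.964178
d₂ = d₁ − σ√T = 1.964178 − 0.479645 = 1.484533
N(d₁) = 0.975245,  N(d₂) = 0.931166,  e^(−rT) = 0.900610
E₀ = V₀·N(d₁) − D·e^(−rT)·N(d₂)
   = 599.3301·0.975245 − 291.0275·0.900610·0.931166 = 340.433146
B₀ = V₀ − E₀ = 599.3301 − 340.433146 = 258.896954

B0=258.8970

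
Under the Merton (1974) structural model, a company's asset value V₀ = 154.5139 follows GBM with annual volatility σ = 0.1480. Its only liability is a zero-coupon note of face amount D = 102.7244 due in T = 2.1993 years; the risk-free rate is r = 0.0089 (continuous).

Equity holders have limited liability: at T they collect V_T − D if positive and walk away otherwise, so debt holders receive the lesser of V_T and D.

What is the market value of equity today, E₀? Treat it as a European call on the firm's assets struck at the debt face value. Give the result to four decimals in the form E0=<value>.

E0=54.0456

d₁ = [ln(V₀/D) + (r + σ²/2)T] / (σ√T)
   = [ln(154.5139/102.7244) + (0.0089 + 0.5·0.1480²)·2.1993] / (0.1480·√2.1993)
   = [0.408234 + 0.043661] / 0.219485 = 2.058892
d₂ = d₁ − σ√T = 2.058892 − 0.219485 = 1.839407
N(d₁) = 0.980248,  N(d₂) = 0.967072,  e^(−rT) = 0.980617
E₀ = V₀·N(d₁) − D·e^(−rT)·N(d₂)
   = 154.5139·0.980248 − 102.7244·0.980617·0.967072 = 54.045557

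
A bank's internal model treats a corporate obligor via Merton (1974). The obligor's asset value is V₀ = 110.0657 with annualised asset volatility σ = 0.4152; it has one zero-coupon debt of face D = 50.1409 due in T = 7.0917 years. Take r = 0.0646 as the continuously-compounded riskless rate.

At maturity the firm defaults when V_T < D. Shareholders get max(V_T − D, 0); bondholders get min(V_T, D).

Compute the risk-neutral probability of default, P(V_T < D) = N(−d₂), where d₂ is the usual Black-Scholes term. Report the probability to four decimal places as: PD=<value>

PD=0.2835

d₁ = [ln(V₀/D) + (r + σ²/2)T] / (σ√T)
   = [ln(110.0657/50.1409) + (0.0646 + 0.5·0.4152²)·7.0917] / (0.4152·√7.0917)
   = [0.786240 + 1.069397] / 1.105688 = 1.678265
d₂ = d₁ − σ√T = 1.678265 − 1.105688 = 0.572577
risk-neutral PD = N(−d₂) = N(-0.572577) = 0.283466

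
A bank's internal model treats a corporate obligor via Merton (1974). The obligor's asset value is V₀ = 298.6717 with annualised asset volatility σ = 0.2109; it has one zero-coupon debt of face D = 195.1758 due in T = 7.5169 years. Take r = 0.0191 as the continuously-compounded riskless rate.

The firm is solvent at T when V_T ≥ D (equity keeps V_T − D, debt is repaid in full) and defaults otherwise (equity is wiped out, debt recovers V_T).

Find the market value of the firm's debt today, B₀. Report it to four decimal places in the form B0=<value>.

B0=158.2047

d₁ = [ln(V₀/D) + (r + σ²/2)T] / (σ√T)
   = [ln(298.6717/195.1758) + (0.0191 + 0.5·0.2109²)·7.5169] / (0.2109·√7.5169)
   = [0.425444 + 0.310744] / 0.578224 = 1.273189
d₂ = d₁ − σ√T = 1.273189 − 0.578224 = 0.694966
N(d₁) = 0.898525,  N(d₂) = 0.756462,  e^(−rT) = 0.866258
E₀ = V₀·N(d₁) − D·e^(−rT)·N(d₂)
   = 298.6717·0.898525 − 195.1758·0.866258·0.756462 = 140.466979
B₀ = V₀ − E₀ = 298.6717 − 140.466979 = 158.204721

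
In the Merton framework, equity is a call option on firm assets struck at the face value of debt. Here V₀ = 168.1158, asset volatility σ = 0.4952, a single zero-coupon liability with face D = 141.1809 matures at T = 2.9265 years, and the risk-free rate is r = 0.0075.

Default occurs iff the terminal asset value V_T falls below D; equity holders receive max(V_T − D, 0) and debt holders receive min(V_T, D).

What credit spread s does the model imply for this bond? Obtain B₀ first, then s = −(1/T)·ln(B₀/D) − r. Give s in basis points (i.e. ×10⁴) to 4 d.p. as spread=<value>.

d₁ = [ln(V₀/D) + (r + σ²/2)T] / (σ√T)
   = [ln(168.1158/141.1809) + (0.0075 + 0.5·0.4952²)·2.9265] / (0.4952·√2.9265)
   = [0.174611 + 0.380771] / 0.847139 = 0.655597
d₂ = d₁ − σ√T = 0.655597 − 0.847139 = -0.191542
N(d₁) = 0.743958,  N(d₂) = 0.424050,  e^(−rT) = 0.978290
E₀ = V₀·N(d₁) − D·e^(−rT)·N(d₂)
   = 168.1158·0.743958 − 141.1809·0.978290·0.424050 = 66.503042
B₀ = V₀ − E₀ = 168.1158 − 66.503042 = 101.612758
spread = −(1/T)·ln(B₀/D) − r = −(1/2.9265)·ln(101.612758/141.1809) − 0.0075 = 0.10487757
in basis points: 0.10487757 × 10⁴ = 1048.7757 bp

spread=1048.7757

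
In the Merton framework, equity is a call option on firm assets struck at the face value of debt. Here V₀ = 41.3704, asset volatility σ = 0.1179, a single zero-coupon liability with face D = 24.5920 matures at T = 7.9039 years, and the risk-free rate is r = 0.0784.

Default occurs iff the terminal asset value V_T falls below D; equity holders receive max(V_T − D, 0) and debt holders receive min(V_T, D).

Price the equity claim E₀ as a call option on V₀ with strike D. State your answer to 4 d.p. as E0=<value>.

E0=28.1374

d₁ = [ln(V₀/D) + (r + σ²/2)T] / (σ√T)
   = [ln(41.3704/24.5920) + (0.0784 + 0.5·0.1179²)·7.9039] / (0.1179·√7.9039)
   = [0.520144 + 0.674599] / 0.331463 = 3.604461
d₂ = d₁ − σ√T = 3.604461 − 0.331463 = 3.272998
N(d₁) = 0.999844,  N(d₂) = 0.999468,  e^(−rT) = 0.538124
E₀ = V₀·N(d₁) − D·e^(−rT)·N(d₂)
   = 41.3704·0.999844 − 24.5920·0.538124·0.999468 = 28.137419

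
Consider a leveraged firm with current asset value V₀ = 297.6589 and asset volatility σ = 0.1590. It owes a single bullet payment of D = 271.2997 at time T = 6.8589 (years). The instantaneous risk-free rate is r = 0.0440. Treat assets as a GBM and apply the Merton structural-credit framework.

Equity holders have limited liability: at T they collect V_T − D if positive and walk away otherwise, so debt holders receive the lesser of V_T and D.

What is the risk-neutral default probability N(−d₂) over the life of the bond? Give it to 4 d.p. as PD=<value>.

PD=0.2299

d₁ = [ln(V₀/D) + (r + σ²/2)T] / (σ√T)
   = [ln(297.6589/271.2997) + (0.0440 + 0.5·0.1590²)·6.8589] / (0.1590·√6.8589)
   = [0.092724 + 0.388492] / 0.416413 = 1.155621
d₂ = d₁ − σ√T = 1.155621 − 0.416413 = 0.739208
risk-neutral PD = N(−d₂) = N(-0.739208) = 0.229890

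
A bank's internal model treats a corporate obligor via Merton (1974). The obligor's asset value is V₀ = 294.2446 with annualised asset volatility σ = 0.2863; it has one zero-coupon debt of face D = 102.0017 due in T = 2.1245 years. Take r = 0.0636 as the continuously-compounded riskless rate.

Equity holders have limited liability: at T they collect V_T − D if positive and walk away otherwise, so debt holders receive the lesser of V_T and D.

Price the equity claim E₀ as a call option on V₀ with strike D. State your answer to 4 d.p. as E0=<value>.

E0=205.1755

d₁ = [ln(V₀/D) + (r + σ²/2)T] / (σ√T)
   = [ln(294.2446/102.0017) + (0.0636 + 0.5·0.2863²)·2.1245] / (0.2863·√2.1245)
   = [1.059422 + 0.222188] / 0.417301 = 3.071187
d₂ = d₁ − σ√T = 3.071187 − 0.417301 = 2.653886
N(d₁) = 0.998934,  N(d₂) = 0.996021,  e^(−rT) = 0.873613
E₀ = V₀·N(d₁) − D·e^(−rT)·N(d₂)
   = 294.2446·0.998934 − 102.0017·0.873613·0.996021 = 205.175474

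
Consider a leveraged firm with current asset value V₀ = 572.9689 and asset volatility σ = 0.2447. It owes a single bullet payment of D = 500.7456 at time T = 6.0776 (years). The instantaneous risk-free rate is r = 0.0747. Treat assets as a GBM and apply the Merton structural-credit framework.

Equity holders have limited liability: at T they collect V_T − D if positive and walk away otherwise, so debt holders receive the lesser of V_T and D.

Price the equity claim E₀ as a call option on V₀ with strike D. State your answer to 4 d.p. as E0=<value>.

E0=276.7762

d₁ = [ln(V₀/D) + (r + σ²/2)T] / (σ√T)
   = [ln(572.9689/500.7456) + (0.0747 + 0.5·0.2447²)·6.0776] / (0.2447·√6.0776)
   = [0.134733 + 0.635954] / 0.603254 = 1.277551
d₂ = d₁ − σ√T = 1.277551 − 0.603254 = 0.674297
N(d₁) = 0.899296,  N(d₂) = 0.749939,  e^(−rT) = 0.635085
E₀ = V₀·N(d₁) − D·e^(−rT)·N(d₂)
   = 572.9689·0.899296 − 500.7456·0.635085·0.749939 = 276.776210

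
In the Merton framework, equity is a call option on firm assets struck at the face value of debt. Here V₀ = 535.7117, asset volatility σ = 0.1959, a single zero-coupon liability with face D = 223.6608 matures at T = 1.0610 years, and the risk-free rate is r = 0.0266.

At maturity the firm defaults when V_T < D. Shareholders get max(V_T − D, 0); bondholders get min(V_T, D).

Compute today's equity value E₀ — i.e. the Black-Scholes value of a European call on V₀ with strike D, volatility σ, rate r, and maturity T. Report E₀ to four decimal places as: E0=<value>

E0=318.2750

d₁ = [ln(V₀/D) + (r + σ²/2)T] / (σ√T)
   = [ln(535.7117/223.6608) + (0.0266 + 0.5·0.1959²)·1.0610] / (0.1959·√1.0610)
   = [0.873466 + 0.048581] / 0.201787 = 4.569419
d₂ = d₁ − σ√T = 4.569419 − 0.201787 = 4.367632
N(d₁) = 0.999998,  N(d₂) = 0.999994,  e^(−rT) = 0.972172
E₀ = V₀·N(d₁) − D·e^(−rT)·N(d₂)
   = 535.7117·0.999998 − 223.6608·0.972172·0.999994 = 318.275002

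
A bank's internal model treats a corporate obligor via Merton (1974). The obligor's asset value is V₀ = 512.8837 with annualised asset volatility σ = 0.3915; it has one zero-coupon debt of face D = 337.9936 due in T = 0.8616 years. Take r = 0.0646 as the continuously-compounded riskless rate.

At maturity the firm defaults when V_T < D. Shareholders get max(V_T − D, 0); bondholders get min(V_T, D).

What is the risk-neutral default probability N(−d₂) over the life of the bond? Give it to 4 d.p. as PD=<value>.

d₁ = [ln(V₀/D) + (r + σ²/2)T] / (σ√T)
   = [ln(512.8837/337.9936) + (0.0646 + 0.5·0.3915²)·0.8616] / (0.3915·√0.8616)
   = [0.417022 + 0.121689] / 0.363400 = 1.482420
d₂ = d₁ − σ√T = 1.482420 − 0.363400 = 1.119021
risk-neutral PD = N(−d₂) = N(-1.119021) = 0.131566

PD=0.1316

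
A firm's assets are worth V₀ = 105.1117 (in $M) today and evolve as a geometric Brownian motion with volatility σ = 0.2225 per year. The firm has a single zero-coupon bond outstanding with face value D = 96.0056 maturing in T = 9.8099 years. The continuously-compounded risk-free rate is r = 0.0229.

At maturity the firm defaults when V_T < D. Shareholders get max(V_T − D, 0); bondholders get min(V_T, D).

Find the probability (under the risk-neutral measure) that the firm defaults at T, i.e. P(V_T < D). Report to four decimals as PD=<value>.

d₁ = [ln(V₀/D) + (r + σ²/2)T] / (σ√T)
   = [ln(105.1117/96.0056) + (0.0229 + 0.5·0.2225²)·9.8099] / (0.2225·√9.8099)
   = [0.090617 + 0.467472] / 0.696887 = 0.800832
d₂ = d₁ − σ√T = 0.800832 − 0.696887 = 0.103945
risk-neutral PD = N(−d₂) = N(-0.103945) = 0.458606

PD=0.4586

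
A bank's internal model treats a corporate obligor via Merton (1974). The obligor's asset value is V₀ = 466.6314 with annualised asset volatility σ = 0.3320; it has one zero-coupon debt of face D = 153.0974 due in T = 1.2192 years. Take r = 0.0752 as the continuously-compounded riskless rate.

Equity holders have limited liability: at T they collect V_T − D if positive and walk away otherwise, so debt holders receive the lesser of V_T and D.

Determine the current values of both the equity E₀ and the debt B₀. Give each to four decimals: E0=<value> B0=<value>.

d₁ = [ln(V₀/D) + (r + σ²/2)T] / (σ√T)
   = [ln(466.6314/153.0974) + (0.0752 + 0.5·0.3320²)·1.2192] / (0.3320·√1.2192)
   = [1.114465 + 0.158876] / 0.366586 = 3.473517
d₂ = d₁ − σ√T = 3.473517 − 0.366586 = 3.106931
N(d₁) = 0.999743,  N(d₂) = 0.999055,  e^(−rT) = 0.912394
E₀ = V₀·N(d₁) − D·e^(−rT)·N(d₂)
   = 466.6314·0.999743 − 153.0974·0.912394·0.999055 = 326.958497
B₀ = V₀ − E₀ = 466.6314 − 326.958497 = 139.672903

E0=326.9585 B0=139.6729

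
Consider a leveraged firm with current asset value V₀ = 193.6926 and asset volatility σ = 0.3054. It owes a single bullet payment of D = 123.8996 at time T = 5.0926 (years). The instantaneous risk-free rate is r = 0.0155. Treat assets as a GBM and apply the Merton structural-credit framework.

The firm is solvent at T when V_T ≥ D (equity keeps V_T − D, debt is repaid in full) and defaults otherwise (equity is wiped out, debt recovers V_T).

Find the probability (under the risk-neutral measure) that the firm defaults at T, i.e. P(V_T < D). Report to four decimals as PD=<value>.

d₁ = [ln(V₀/D) + (r + σ²/2)T] / (σ√T)
   = [ln(193.6926/123.8996) + (0.0155 + 0.5·0.3054²)·5.0926] / (0.3054·√5.0926)
   = [0.446801 + 0.316427] / 0.689190 = 1.107427
d₂ = d₁ − σ√T = 1.107427 − 0.689190 = 0.418237
risk-neutral PD = N(−d₂) = N(-0.418237) = 0.337887

PD=0.3379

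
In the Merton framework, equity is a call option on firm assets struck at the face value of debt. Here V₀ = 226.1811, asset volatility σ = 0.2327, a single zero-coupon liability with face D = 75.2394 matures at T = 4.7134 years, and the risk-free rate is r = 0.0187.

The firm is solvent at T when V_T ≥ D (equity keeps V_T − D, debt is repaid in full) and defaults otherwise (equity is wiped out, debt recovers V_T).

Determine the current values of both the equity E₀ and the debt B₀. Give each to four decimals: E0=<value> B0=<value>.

E0=157.4818 B0=68.6993

d₁ = [ln(V₀/D) + (r + σ²/2)T] / (σ√T)
   = [ln(226.1811/75.2394) + (0.0187 + 0.5·0.2327²)·4.7134] / (0.2327·√4.7134)
   = [1.100661 + 0.215754] / 0.505200 = 2.605730
d₂ = d₁ − σ√T = 2.605730 − 0.505200 = 2.100529
N(d₁) = 0.995416,  N(d₂) = 0.982159,  e^(−rT) = 0.915632
E₀ = V₀·N(d₁) − D·e^(−rT)·N(d₂)
   = 226.1811·0.995416 − 75.2394·0.915632·0.982159 = 157.481791
B₀ = V₀ − E₀ = 226.1811 − 157.481791 = 68.699309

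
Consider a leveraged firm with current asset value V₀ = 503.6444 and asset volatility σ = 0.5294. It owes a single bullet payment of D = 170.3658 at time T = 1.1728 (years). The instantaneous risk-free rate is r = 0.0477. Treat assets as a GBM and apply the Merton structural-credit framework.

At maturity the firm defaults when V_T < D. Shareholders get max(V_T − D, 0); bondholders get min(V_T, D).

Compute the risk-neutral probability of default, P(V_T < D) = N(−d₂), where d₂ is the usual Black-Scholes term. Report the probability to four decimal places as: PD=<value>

PD=0.0444

d₁ = [ln(V₀/D) + (r + σ²/2)T] / (σ√T)
   = [ln(503.6444/170.3658) + (0.0477 + 0.5·0.5294²)·1.1728] / (0.5294·√1.1728)
   = [1.083923 + 0.220290] / 0.573318 = 2.274848
d₂ = d₁ − σ√T = 2.274848 − 0.573318 = 1.701529
risk-neutral PD = N(−d₂) = N(-1.701529) = 0.044422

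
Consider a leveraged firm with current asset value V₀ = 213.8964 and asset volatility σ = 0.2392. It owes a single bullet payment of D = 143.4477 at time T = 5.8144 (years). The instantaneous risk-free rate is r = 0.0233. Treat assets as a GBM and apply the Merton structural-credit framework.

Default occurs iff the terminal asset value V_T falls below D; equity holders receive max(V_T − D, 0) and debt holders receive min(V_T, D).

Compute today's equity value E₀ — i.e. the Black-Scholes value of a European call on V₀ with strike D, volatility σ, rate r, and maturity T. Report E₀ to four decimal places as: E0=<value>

d₁ = [ln(V₀/D) + (r + σ²/2)T] / (σ√T)
   = [ln(213.8964/143.4477) + (0.0233 + 0.5·0.2392²)·5.8144] / (0.2392·√5.8144)
   = [0.399521 + 0.301816] / 0.576785 = 1.215943
d₂ = d₁ − σ√T = 1.215943 − 0.576785 = 0.639158
N(d₁) = 0.887997,  N(d₂) = 0.738640,  e^(−rT) = 0.873301
E₀ = V₀·N(d₁) − D·e^(−rT)·N(d₂)
   = 213.8964·0.887997 − 143.4477·0.873301·0.738640 = 97.407670

E0=97.4077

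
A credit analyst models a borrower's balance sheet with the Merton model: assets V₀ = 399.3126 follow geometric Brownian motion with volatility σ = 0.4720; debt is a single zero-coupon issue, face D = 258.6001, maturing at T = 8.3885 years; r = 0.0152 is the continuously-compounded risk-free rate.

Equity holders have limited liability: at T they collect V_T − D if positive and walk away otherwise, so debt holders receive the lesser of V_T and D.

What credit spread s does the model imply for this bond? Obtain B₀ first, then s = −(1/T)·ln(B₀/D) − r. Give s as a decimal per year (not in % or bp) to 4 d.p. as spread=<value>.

spread=0.0546

d₁ = [ln(V₀/D) + (r + σ²/2)T] / (σ√T)
   = [ln(399.3126/258.6001) + (0.0152 + 0.5·0.4720²)·8.3885] / (0.4720·√8.3885)
   = [0.434462 + 1.061917] / 1.367049 = 1.094605
d₂ = d₁ − σ√T = 1.094605 − 1.367049 = -0.272444
N(d₁) = 0.863155,  N(d₂) = 0.392640,  e^(−rT) = 0.880289
E₀ = V₀·N(d₁) − D·e^(−rT)·N(d₂)
   = 399.3126·0.863155 − 258.6001·0.880289·0.392640 = 255.287007
B₀ = V₀ − E₀ = 399.3126 − 255.287007 = 144.025593
spread = −(1/T)·ln(B₀/D) − r = −(1/8.3885)·ln(144.025593/258.6001) − 0.0152 = 0.05457312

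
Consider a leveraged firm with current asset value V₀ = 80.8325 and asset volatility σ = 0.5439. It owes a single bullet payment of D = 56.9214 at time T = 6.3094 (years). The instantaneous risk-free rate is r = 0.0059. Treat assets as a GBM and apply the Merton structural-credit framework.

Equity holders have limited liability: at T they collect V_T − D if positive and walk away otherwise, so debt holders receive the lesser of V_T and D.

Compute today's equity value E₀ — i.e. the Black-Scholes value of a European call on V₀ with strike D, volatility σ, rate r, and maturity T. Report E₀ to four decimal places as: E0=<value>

d₁ = [ln(V₀/D) + (r + σ²/2)T] / (σ√T)
   = [ln(80.8325/56.9214) + (0.0059 + 0.5·0.5439²)·6.3094] / (0.5439·√6.3094)
   = [0.350708 + 0.970472] / 1.366196 = 0.967049
d₂ = d₁ − σ√T = 0.967049 − 1.366196 = -0.399147
N(d₁) = 0.833240,  N(d₂) = 0.344893,  e^(−rT) = 0.963459
E₀ = V₀·N(d₁) − D·e^(−rT)·N(d₂)
   = 80.8325·0.833240 − 56.9214·0.963459·0.344893 = 48.438501

E0=48.4385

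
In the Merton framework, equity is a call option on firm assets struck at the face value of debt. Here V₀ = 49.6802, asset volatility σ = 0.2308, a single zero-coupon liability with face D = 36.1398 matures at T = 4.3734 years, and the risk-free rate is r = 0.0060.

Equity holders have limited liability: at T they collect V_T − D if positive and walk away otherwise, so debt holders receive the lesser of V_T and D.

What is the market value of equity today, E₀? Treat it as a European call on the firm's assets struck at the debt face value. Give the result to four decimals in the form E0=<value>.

E0=17.2482

d₁ = [ln(V₀/D) + (r + σ²/2)T] / (σ√T)
   = [ln(49.6802/36.1398) + (0.0060 + 0.5·0.2308²)·4.3734] / (0.2308·√4.3734)
   = [0.318212 + 0.142723] / 0.482665 = 0.954979
d₂ = d₁ − σ√T = 0.954979 − 0.482665 = 0.472315
N(d₁) = 0.830206,  N(d₂) = 0.681649,  e^(−rT) = 0.974101
E₀ = V₀·N(d₁) − D·e^(−rT)·N(d₂)
   = 49.6802·0.830206 − 36.1398·0.974101·0.681649 = 17.248156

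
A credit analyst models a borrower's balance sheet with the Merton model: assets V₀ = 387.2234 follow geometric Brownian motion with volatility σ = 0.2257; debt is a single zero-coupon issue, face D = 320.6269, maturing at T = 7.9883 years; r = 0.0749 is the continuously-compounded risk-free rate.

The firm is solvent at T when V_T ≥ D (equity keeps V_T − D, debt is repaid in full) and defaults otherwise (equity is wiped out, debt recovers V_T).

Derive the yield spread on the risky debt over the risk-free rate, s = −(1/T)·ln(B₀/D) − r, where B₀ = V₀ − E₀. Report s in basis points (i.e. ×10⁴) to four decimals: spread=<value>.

spread=61.3059

d₁ = [ln(V₀/D) + (r + σ²/2)T] / (σ√T)
   = [ln(387.2234/320.6269) + (0.0749 + 0.5·0.2257²)·7.9883] / (0.2257·√7.9883)
   = [0.188724 + 0.801788] / 0.637909 = 1.552747
d₂ = d₁ − σ√T = 1.552747 − 0.637909 = 0.914838
N(d₁) = 0.939758,  N(d₂) = 0.819862,  e^(−rT) = 0.549732
E₀ = V₀·N(d₁) − D·e^(−rT)·N(d₂)
   = 387.2234·0.939758 − 320.6269·0.549732·0.819862 = 219.388377
B₀ = V₀ − E₀ = 387.2234 − 219.388377 = 167.835023
spread = −(1/T)·ln(B₀/D) − r = −(1/7.9883)·ln(167.835023/320.6269) − 0.0749 = 0.00613059
in basis points: 0.00613059 × 10⁴ = 61.3059 bp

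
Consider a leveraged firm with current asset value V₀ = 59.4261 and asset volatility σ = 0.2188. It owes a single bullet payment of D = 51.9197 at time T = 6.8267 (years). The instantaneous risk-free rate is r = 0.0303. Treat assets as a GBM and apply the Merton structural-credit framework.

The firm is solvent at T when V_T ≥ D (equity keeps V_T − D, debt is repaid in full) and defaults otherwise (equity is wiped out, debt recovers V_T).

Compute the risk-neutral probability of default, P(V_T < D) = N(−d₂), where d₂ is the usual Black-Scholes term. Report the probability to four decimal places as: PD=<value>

d₁ = [ln(V₀/D) + (r + σ²/2)T] / (σ√T)
   = [ln(59.4261/51.9197) + (0.0303 + 0.5·0.2188²)·6.8267] / (0.2188·√6.8267)
   = [0.135035 + 0.370258] / 0.571680 = 0.883874
d₂ = d₁ − σ√T = 0.883874 − 0.571680 = 0.312195
risk-neutral PD = N(−d₂) = N(-0.312195) = 0.377446

PD=0.3774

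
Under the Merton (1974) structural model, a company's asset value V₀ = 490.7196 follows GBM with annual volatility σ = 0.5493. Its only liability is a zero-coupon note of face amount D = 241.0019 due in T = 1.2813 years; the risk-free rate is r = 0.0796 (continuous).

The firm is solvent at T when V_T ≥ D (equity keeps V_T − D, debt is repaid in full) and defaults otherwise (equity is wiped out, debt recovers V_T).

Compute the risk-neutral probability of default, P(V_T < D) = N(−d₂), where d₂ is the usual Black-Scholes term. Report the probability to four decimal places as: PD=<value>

d₁ = [ln(V₀/D) + (r + σ²/2)T] / (σ√T)
   = [ln(490.7196/241.0019) + (0.0796 + 0.5·0.5493²)·1.2813] / (0.5493·√1.2813)
   = [0.711068 + 0.295295] / 0.621778 = 1.618526
d₂ = d₁ − σ√T = 1.618526 − 0.621778 = 0.996749
risk-neutral PD = N(−d₂) = N(-0.996749) = 0.159443

PD=0.1594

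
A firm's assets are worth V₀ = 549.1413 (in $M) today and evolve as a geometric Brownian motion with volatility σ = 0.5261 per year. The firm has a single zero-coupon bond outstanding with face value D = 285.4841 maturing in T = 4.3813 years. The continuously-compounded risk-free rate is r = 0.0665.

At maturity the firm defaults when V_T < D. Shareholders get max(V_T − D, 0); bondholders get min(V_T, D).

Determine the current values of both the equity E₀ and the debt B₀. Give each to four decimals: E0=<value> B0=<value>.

E0=373.0790 B0=176.0623

d₁ = [ln(V₀/D) + (r + σ²/2)T] / (σ√T)
   = [ln(549.1413/285.4841) + (0.0665 + 0.5·0.5261²)·4.3813] / (0.5261·√4.3813)
   = [0.654169 + 0.897687] / 1.101209 = 1.409230
d₂ = d₁ − σ√T = 1.409230 − 1.101209 = 0.308021
N(d₁) = 0.920616,  N(d₂) = 0.620967,  e^(−rT) = 0.747249
E₀ = V₀·N(d₁) − D·e^(−rT)·N(d₂)
   = 549.1413·0.920616 − 285.4841·0.747249·0.620967 = 373.079027
B₀ = V₀ − E₀ = 549.1413 − 373.079027 = 176.062273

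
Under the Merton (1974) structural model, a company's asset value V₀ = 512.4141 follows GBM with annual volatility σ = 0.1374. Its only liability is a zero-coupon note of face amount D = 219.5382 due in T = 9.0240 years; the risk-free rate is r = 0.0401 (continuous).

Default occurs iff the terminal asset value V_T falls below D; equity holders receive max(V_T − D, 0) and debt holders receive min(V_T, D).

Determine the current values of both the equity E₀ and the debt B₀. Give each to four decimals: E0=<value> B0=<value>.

d₁ = [ln(V₀/D) + (r + σ²/2)T] / (σ√T)
   = [ln(512.4141/219.5382) + (0.0401 + 0.5·0.1374²)·9.0240] / (0.1374·√9.0240)
   = [0.847607 + 0.447043] / 0.412749 = 3.136651
d₂ = d₁ − σ√T = 3.136651 − 0.412749 = 2.723902
N(d₁) = 0.999146,  N(d₂) = 0.996774,  e^(−rT) = 0.696378
E₀ = V₀·N(d₁) − D·e^(−rT)·N(d₂)
   = 512.4141·0.999146 − 219.5382·0.696378·0.996774 = 359.587820
B₀ = V₀ − E₀ = 512.4141 − 359.587820 = 152.826280

E0=359.5878 B0=152.8263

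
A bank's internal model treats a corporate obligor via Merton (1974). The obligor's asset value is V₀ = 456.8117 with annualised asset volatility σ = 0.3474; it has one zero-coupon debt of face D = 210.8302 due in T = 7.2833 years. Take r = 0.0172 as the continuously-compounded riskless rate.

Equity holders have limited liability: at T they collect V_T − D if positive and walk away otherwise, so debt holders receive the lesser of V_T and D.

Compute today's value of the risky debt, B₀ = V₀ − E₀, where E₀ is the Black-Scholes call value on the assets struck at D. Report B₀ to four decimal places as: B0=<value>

B0=163.0023

d₁ = [ln(V₀/D) + (r + σ²/2)T] / (σ√T)
   = [ln(456.8117/210.8302) + (0.0172 + 0.5·0.3474²)·7.2833] / (0.3474·√7.2833)
   = [0.773218 + 0.564772] / 0.937549 = 1.427115
d₂ = d₁ − σ√T = 1.427115 − 0.937549 = 0.489566
N(d₁) = 0.923227,  N(d₂) = 0.687779,  e^(−rT) = 0.882256
E₀ = V₀·N(d₁) − D·e^(−rT)·N(d₂)
   = 456.8117·0.923227 − 210.8302·0.882256·0.687779 = 293.809429
B₀ = V₀ − E₀ = 456.8117 − 293.809429 = 163.002271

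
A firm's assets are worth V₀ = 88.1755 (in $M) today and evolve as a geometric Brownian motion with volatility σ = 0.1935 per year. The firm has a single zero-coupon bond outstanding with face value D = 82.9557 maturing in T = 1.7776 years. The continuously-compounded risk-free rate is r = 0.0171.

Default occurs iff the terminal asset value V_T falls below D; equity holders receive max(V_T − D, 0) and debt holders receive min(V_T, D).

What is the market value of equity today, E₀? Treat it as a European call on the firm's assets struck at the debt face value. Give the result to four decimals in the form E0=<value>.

d₁ = [ln(V₀/D) + (r + σ²/2)T] / (σ√T)
   = [ln(88.1755/82.9557) + (0.0171 + 0.5·0.1935²)·1.7776] / (0.1935·√1.7776)
   = [0.061022 + 0.063676] / 0.257987 = 0.483350
d₂ = d₁ − σ√T = 0.483350 − 0.257987 = 0.225363
N(d₁) = 0.685576,  N(d₂) = 0.589151,  e^(−rT) = 0.970060
E₀ = V₀·N(d₁) − D·e^(−rT)·N(d₂)
   = 88.1755·0.685576 − 82.9557·0.970060·0.589151 = 13.040817

E0=13.0408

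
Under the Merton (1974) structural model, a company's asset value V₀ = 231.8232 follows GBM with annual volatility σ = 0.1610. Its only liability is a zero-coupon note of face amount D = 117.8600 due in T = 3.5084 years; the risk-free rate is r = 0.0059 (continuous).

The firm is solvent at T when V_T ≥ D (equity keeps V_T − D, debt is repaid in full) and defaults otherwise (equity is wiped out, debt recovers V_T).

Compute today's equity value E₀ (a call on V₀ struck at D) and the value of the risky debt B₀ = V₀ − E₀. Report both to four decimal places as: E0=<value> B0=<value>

E0=116.5506 B0=115.2726

d₁ = [ln(V₀/D) + (r + σ²/2)T] / (σ√T)
   = [ln(231.8232/117.8600) + (0.0059 + 0.5·0.1610²)·3.5084] / (0.1610·√3.5084)
   = [0.676478 + 0.066170] / 0.301565 = 2.462648
d₂ = d₁ − σ√T = 2.462648 − 0.301565 = 2.161084
N(d₁) = 0.993104,  N(d₂) = 0.984656,  e^(−rT) = 0.979513
E₀ = V₀·N(d₁) − D·e^(−rT)·N(d₂)
   = 231.8232·0.993104 − 117.8600·0.979513·0.984656 = 116.550623
B₀ = V₀ − E₀ = 231.8232 − 116.550623 = 115.272577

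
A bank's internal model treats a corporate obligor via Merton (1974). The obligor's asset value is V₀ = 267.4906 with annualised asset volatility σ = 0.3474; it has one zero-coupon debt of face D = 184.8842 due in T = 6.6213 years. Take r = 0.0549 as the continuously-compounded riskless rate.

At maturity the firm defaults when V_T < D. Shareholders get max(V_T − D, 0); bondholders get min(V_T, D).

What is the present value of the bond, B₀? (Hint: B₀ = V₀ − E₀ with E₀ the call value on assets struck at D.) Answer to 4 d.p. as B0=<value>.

B0=110.4035

d₁ = [ln(V₀/D) + (r + σ²/2)T] / (σ√T)
   = [ln(267.4906/184.8842) + (0.0549 + 0.5·0.3474²)·6.6213] / (0.3474·√6.6213)
   = [0.369355 + 0.763061] / 0.893926 = 1.266789
d₂ = d₁ − σ√T = 1.266789 − 0.893926 = 0.372864
N(d₁) = 0.897385,  N(d₂) = 0.645375,  e^(−rT) = 0.695232
E₀ = V₀·N(d₁) − D·e^(−rT)·N(d₂)
   = 267.4906·0.897385 − 184.8842·0.695232·0.645375 = 157.087109
B₀ = V₀ − E₀ = 267.4906 − 157.087109 = 110.403491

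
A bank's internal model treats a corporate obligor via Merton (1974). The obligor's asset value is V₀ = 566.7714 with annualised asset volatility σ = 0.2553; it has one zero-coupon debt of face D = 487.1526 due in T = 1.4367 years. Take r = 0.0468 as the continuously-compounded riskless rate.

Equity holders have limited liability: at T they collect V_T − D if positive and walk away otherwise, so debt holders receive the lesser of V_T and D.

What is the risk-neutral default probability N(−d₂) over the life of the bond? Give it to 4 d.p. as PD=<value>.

d₁ = [ln(V₀/D) + (r + σ²/2)T] / (σ√T)
   = [ln(566.7714/487.1526) + (0.0468 + 0.5·0.2553²)·1.4367] / (0.2553·√1.4367)
   = [0.151379 + 0.114058] / 0.306009 = 0.867416
d₂ = d₁ − σ√T = 0.867416 − 0.306009 = 0.561407
risk-neutral PD = N(−d₂) = N(-0.561407) = 0.287260

PD=0.2873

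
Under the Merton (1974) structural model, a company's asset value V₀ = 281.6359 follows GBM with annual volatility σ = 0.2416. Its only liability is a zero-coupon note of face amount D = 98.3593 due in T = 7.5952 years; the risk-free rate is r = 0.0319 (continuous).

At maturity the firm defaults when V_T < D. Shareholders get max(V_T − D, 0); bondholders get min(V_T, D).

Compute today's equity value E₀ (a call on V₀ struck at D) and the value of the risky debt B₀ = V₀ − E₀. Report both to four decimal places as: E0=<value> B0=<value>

E0=205.3673 B0=76.2686

d₁ = [ln(V₀/D) + (r + σ²/2)T] / (σ√T)
   = [ln(281.6359/98.3593) + (0.0319 + 0.5·0.2416²)·7.5952] / (0.2416·√7.5952)
   = [1.051988 + 0.463955] / 0.665835 = 2.276755
d₂ = d₁ − σ√T = 2.276755 − 0.665835 = 1.610920
N(d₁) = 0.988600,  N(d₂) = 0.946401,  e^(−rT) = 0.784831
E₀ = V₀·N(d₁) − D·e^(−rT)·N(d₂)
   = 281.6359·0.988600 − 98.3593·0.784831·0.946401 = 205.367267
B₀ = V₀ − E₀ = 281.6359 − 205.367267 = 76.268633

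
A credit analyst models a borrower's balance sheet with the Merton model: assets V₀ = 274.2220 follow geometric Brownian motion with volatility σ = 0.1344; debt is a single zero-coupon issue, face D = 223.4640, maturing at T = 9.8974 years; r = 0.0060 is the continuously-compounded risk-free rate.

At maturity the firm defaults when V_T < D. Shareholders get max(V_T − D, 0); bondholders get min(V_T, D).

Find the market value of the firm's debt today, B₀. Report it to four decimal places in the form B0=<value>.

B0=194.3148

d₁ = [ln(V₀/D) + (r + σ²/2)T] / (σ√T)
   = [ln(274.2220/223.4640) + (0.0060 + 0.5·0.1344²)·9.8974] / (0.1344·√9.8974)
   = [0.204688 + 0.148775] / 0.422824 = 0.835956
d₂ = d₁ − σ√T = 0.835956 − 0.422824 = 0.413131
N(d₁) = 0.798410,  N(d₂) = 0.660245,  e^(−rT) = 0.942344
E₀ = V₀·N(d₁) − D·e^(−rT)·N(d₂)
   = 274.2220·0.798410 − 223.4640·0.942344·0.660245 = 79.907205
B₀ = V₀ − E₀ = 274.2220 − 79.907205 = 194.314795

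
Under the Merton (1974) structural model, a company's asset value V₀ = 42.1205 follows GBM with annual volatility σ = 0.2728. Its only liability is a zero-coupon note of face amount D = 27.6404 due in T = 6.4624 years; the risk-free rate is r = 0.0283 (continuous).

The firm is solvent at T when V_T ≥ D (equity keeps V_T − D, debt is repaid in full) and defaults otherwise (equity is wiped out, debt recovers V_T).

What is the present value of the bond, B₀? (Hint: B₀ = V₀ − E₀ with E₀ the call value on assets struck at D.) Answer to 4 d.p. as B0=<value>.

d₁ = [ln(V₀/D) + (r + σ²/2)T] / (σ√T)
   = [ln(42.1205/27.6404) + (0.0283 + 0.5·0.2728²)·6.4624] / (0.2728·√6.4624)
   = [0.421256 + 0.423351] / 0.693492 = 1.217906
d₂ = d₁ − σ√T = 1.217906 − 0.693492 = 0.524414
N(d₁) = 0.888370,  N(d₂) = 0.700005,  e^(−rT) = 0.832863
E₀ = V₀·N(d₁) − D·e^(−rT)·N(d₂)
   = 42.1205·0.888370 − 27.6404·0.832863·0.700005 = 21.304015
B₀ = V₀ − E₀ = 42.1205 − 21.304015 = 20.816485

B0=20.8165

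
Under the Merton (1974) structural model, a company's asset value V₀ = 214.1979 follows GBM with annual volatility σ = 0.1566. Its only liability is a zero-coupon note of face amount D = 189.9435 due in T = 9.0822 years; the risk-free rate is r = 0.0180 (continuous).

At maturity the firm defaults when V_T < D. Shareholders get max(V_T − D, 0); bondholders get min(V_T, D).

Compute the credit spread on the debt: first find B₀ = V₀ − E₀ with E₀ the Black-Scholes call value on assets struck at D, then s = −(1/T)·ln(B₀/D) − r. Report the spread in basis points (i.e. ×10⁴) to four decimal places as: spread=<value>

d₁ = [ln(V₀/D) + (r + σ²/2)T] / (σ√T)
   = [ln(214.1979/189.9435) + (0.0180 + 0.5·0.1566²)·9.0822] / (0.1566·√9.0822)
   = [0.120174 + 0.274844] / 0.471941 = 0.837006
d₂ = d₁ − σ√T = 0.837006 − 0.471941 = 0.365066
N(d₁) = 0.798706,  N(d₂) = 0.642469,  e^(−rT) = 0.849184
E₀ = V₀·N(d₁) − D·e^(−rT)·N(d₂)
   = 214.1979·0.798706 − 189.9435·0.849184·0.642469 = 67.452775
B₀ = V₀ − E₀ = 214.1979 − 67.452775 = 146.745125
spread = −(1/T)·ln(B₀/D) − r = −(1/9.0822)·ln(146.745125/189.9435) − 0.0180 = 0.01041045
in basis points: 0.01041045 × 10⁴ = 104.1045 bp

spread=104.1045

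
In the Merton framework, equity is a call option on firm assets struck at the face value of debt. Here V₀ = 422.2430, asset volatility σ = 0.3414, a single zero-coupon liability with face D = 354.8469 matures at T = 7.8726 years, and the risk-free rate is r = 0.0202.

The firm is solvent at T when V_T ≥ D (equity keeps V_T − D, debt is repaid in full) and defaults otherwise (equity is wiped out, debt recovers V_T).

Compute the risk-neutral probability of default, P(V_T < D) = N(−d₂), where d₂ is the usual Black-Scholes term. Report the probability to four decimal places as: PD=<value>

PD=0.5523

d₁ = [ln(V₀/D) + (r + σ²/2)T] / (σ√T)
   = [ln(422.2430/354.8469) + (0.0202 + 0.5·0.3414²)·7.8726] / (0.3414·√7.8726)
   = [0.173895 + 0.617818] / 0.957905 = 0.826504
d₂ = d₁ − σ√T = 0.826504 − 0.957905 = -0.131402
risk-neutral PD = N(−d₂) = N(0.131402) = 0.552271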